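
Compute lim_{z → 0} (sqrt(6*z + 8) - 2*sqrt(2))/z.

3*√(2)/4

Substitution gives 0/0. Multiply numerator and denominator by the conjugate √(8 + 6z) + √8.
The numerator becomes (8 + 6z) − 8 = 6z, so the expression simplifies to 6/(√(8 + 6z) + √8).
Letting z → 0 gives 6/(2√8) = 3*√(2)/4.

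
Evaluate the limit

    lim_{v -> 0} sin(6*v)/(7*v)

Substitution gives 0/0.
Write it as (6/7)·sin(6v)/(6v); since sin(u)/u → 1, the limit is 6/7.

6/7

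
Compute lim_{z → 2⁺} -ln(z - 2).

∞

As z → 2⁺, z - 2 → 0⁺ and ln(z - 2) → −∞.
Multiplying by -1 gives ∞.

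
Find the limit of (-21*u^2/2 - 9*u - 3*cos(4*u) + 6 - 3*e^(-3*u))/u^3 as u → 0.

Substitution gives 0/0 (the numerator vanishes to order 3).
Expand each term to order u^3: the coefficient of u^3 in -3·cos(4u) is 0 and in -3·e^(-3u) is 27/2.
Lower-order terms cancel with the polynomial part, so the numerator is (27/2)·u^3 + o(u^3), and the limit is (27/2)/(1) = 27/2.

27/2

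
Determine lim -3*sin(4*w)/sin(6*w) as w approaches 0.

-2

Substitution gives 0/0.
Divide numerator and denominator by w: sin(4w)/w → 4 and sin(6w)/w → 6, so the limit is -3·4/6 = -2.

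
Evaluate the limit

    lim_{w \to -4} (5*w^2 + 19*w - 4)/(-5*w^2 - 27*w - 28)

Since w = -4 makes numerator and denominator zero, (w + 4) divides both.
Cancelling it gives (5*w - 1)/(-5*w - 7); now plug in w = -4 to get -21/13.

-21/13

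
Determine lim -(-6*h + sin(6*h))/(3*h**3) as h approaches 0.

Direct substitution gives 0/0.
Apply L'Hôpital: lim (6*cos(6*h) - 6)/(-9*h^2), still 0/0.
Apply L'Hôpital: lim (-36*sin(6*h))/(-18*h), still 0/0.
After 3 applications of L'Hôpital's rule the quotient is (-216*cos(6*h))/(-18); substituting h = 0 gives 12.

12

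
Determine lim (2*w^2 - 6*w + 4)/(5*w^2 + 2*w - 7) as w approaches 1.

At w = 1 both the top and bottom vanish — a removable singularity. Factoring out (w - 1) from each leaves (2*w - 4)/(5*w + 7), which at w = 1 equals -1/6.

-1/6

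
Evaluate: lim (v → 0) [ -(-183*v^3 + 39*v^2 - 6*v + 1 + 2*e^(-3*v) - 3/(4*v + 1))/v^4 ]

Substitution gives 0/0; apply L'Hôpital's rule 4 times.
After differentiating numerator and denominator 4 times the quotient is (162*e^(-3*v) - 18432/(4*v + 1)^5)/(-24); at v = 0 this is 3045/4.

3045/4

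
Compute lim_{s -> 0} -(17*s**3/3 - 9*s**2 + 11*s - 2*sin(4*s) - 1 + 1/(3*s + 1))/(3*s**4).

Substitution gives 0/0; apply L'Hôpital's rule 4 times.
After differentiating numerator and denominator 4 times the quotient is (-512*sin(4*s) + 1944/(3*s + 1)^5)/(-72); at s = 0 this is -27.

-27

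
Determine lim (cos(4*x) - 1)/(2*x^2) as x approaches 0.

-4

Direct substitution gives 0/0.
Apply L'Hôpital: lim (-4*sin(4*x))/(4*x), still 0/0.
After 2 applications of L'Hôpital's rule the quotient is (-16*cos(4*x))/(4); substituting x = 0 gives -4.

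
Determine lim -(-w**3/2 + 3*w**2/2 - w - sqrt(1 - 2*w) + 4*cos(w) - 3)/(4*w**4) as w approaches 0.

-19/96

Substitution gives 0/0 (the numerator vanishes to order 4).
Expand each term to order w^4: the coefficient of w^4 in 4·cos(w) is 1/6 and in −√(1 - 2w) is 5/8.
Lower-order terms cancel with the polynomial part, so the numerator is (19/24)·w^4 + o(w^4), and the limit is (19/24)/(-4) = -19/96.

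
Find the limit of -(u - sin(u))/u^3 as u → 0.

-1/6

Direct substitution gives 0/0.
Apply L'Hôpital: lim (1 - cos(u))/(-3*u^2), still 0/0.
Apply L'Hôpital: lim (sin(u))/(-6*u), still 0/0.
After 3 applications of L'Hôpital's rule the quotient is (cos(u))/(-6); substituting u = 0 gives -1/6.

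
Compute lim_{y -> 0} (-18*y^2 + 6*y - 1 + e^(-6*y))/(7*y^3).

Direct substitution gives 0/0.
Apply L'Hôpital: lim (-36*y + 6 - 6*e^(-6*y))/(21*y^2), still 0/0.
Apply L'Hôpital: lim (-36 + 36*e^(-6*y))/(42*y), still 0/0.
After 3 applications of L'Hôpital's rule the quotient is (-216*e^(-6*y))/(42); substituting y = 0 gives -36/7.

-36/7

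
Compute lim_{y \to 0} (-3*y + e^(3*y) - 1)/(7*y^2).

Direct substitution gives 0/0.
Apply L'Hôpital: lim (3*e^(3*y) - 3)/(14*y), still 0/0.
After 2 applications of L'Hôpital's rule the quotient is (9*e^(3*y))/(14); substituting y = 0 gives 9/14.

9/14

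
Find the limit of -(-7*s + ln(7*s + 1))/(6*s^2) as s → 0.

49/12

Direct substitution gives 0/0.
Apply L'Hôpital: lim (-7 + 7/(7*s + 1))/(-12*s), still 0/0.
After 2 applications of L'Hôpital's rule the quotient is (-49/(7*s + 1)^2)/(-12); substituting s = 0 gives 49/12.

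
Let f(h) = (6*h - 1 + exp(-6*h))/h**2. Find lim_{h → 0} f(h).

18

Direct substitution gives 0/0.
Apply L'Hôpital: lim (6 - 6*e^(-6*h))/(2*h), still 0/0.
After 2 applications of L'Hôpital's rule the quotient is (36*e^(-6*h))/(2); substituting h = 0 gives 18.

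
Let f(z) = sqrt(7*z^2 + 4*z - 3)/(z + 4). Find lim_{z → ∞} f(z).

√(7)

For large |z|, √(7*z^2 + 4*z - 3) ≈ √7·|z| and the denominator ≈ z.
Since z → +∞, |z| = z, giving √7/(1) = √(7).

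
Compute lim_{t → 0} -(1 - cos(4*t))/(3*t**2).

-8/3

Substitution gives 0/0.
Use (1 − cos u)/u² → 1/2 with u = 4t: the limit is 4²/(2·(-3)) = -8/3.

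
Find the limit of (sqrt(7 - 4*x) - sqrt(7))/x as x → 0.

A 0/0 form; rationalise with √(7 - 4x) + √7. This collapses the numerator to -4x, leaving -4/(√(7 - 4x) + √7) → -4/(2√7) = -2*√(7)/7.

-2*√(7)/7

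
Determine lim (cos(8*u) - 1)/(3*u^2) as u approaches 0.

-32/3

Direct substitution gives 0/0.
Apply L'Hôpital: lim (-8*sin(8*u))/(6*u), still 0/0.
After 2 applications of L'Hôpital's rule the quotient is (-64*cos(8*u))/(6); substituting u = 0 gives -32/3.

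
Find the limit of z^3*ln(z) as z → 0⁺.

0

This is a 0·(−∞) form. Rewrite as 1·ln(z) / z^(−3) and apply L'Hôpital:
the derivative quotient is 1·(1/z) / (−3·z^(−4)) = (-1/3)·z^3 → 0.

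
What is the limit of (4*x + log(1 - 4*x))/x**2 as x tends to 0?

Direct substitution gives 0/0.
Apply L'Hôpital: lim (4 - 4/(1 - 4*x))/(2*x), still 0/0.
After 2 applications of L'Hôpital's rule the quotient is (-16/(1 - 4*x)^2)/(2); substituting x = 0 gives -8.

-8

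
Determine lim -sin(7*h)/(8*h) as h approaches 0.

-7/8

Substitution gives 0/0.
Write it as (7/(-8))·sin(7h)/(7h); since sin(u)/u → 1, the limit is -7/8.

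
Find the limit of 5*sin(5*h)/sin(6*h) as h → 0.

25/6

Substitution gives 0/0.
Divide numerator and denominator by h: sin(5h)/h → 5 and sin(6h)/h → 6, so the limit is 5·5/6 = 25/6.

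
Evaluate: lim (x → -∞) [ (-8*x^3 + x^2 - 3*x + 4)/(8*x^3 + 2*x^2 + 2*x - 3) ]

Numerator and denominator both have degree 3.
Dividing every term by x^3, all lower-order terms vanish and the limit is the ratio of leading coefficients, -8/(8) = -1.

-1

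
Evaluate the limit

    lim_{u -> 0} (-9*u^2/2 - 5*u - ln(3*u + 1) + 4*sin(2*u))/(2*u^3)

Substitution gives 0/0; apply L'Hôpital's rule 3 times.
After differentiating numerator and denominator 3 times the quotient is (-32*cos(2*u) - 54/(3*u + 1)^3)/(12); at u = 0 this is -43/6.

-43/6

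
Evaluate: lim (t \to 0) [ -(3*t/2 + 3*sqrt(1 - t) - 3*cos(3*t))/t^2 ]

-105/8

Substitution gives 0/0 (the numerator vanishes to order 2).
Expand each term to order t^2: the coefficient of t^2 in 3·√(1 - t) is -3/8 and in -3·cos(3t) is 27/2.
Lower-order terms cancel with the polynomial part, so the numerator is (105/8)·t^2 + o(t^2), and the limit is (105/8)/(-1) = -105/8.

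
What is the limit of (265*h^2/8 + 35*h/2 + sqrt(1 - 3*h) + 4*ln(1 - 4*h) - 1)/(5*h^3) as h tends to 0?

Substitution gives 0/0; apply L'Hôpital's rule 3 times.
After differentiating numerator and denominator 3 times the quotient is (512/(4*h - 1)^3 - 81/(8*(1 - 3*h)^(5/2)))/(30); at h = 0 this is -4177/240.

-4177/240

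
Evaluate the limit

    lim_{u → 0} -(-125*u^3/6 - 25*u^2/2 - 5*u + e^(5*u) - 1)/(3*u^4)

Direct substitution gives 0/0.
Apply L'Hôpital: lim (-125*u^2/2 - 25*u + 5*e^(5*u) - 5)/(-12*u^3), still 0/0.
Apply L'Hôpital: lim (-125*u + 25*e^(5*u) - 25)/(-36*u^2), still 0/0.
Apply L'Hôpital: lim (125*e^(5*u) - 125)/(-72*u), still 0/0.
After 4 applications of L'Hôpital's rule the quotient is (625*e^(5*u))/(-72); substituting u = 0 gives -625/72.

-625/72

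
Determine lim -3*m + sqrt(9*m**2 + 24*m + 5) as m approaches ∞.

An ∞ − ∞ form. Rationalising with the conjugate, the difference becomes (24m + 5) / (√(9*m^2 + 24*m + 5) + 3m).
For large m the denominator behaves like 2·3m, so the quotient tends to 24/6 = 4.

4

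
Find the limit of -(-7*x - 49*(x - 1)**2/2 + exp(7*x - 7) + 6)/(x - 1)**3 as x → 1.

-343/6

Direct substitution gives 0/0.
Apply L'Hôpital: lim (-49*x + 7*e^(7*x - 7) + 42)/(-3*(x - 1)^2), still 0/0.
Apply L'Hôpital: lim (49*e^(7*x - 7) - 49)/(6 - 6*x), still 0/0.
After 3 applications of L'Hôpital's rule the quotient is (343*e^(7*x - 7))/(-6); substituting x = 1 gives -343/6.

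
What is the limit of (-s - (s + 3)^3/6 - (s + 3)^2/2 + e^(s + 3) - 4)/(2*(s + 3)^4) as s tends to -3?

Direct substitution gives 0/0.
Apply L'Hôpital: lim (-s - (s + 3)^2/2 + e^(s + 3) - 4)/(8*(s + 3)^3), still 0/0.
Apply L'Hôpital: lim (-s + e^(s + 3) - 4)/(24*(s + 3)^2), still 0/0.
Apply L'Hôpital: lim (e^(s + 3) - 1)/(48*s + 144), still 0/0.
After 4 applications of L'Hôpital's rule the quotient is (e^(s + 3))/(48); substituting s = -3 gives 1/48.

1/48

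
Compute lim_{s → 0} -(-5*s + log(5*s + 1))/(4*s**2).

Direct substitution gives 0/0.
Apply L'Hôpital: lim (-5 + 5/(5*s + 1))/(-8*s), still 0/0.
After 2 applications of L'Hôpital's rule the quotient is (-25/(5*s + 1)^2)/(-8); substituting s = 0 gives 25/8.

25/8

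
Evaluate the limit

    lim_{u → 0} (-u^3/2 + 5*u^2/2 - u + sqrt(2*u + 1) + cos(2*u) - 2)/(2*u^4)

Substitution gives 0/0; apply L'Hôpital's rule 4 times.
After differentiating numerator and denominator 4 times the quotient is (16*cos(2*u) - 15/(2*u + 1)^(7/2))/(48); at u = 0 this is 1/48.

1/48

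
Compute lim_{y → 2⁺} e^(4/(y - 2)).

As y → 2⁺, 4/(y - 2) → +∞, so e^(4/(y - 2)) → ∞.

∞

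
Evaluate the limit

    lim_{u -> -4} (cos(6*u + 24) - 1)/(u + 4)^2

Direct substitution gives 0/0.
Apply L'Hôpital: lim (-6*sin(6*u + 24))/(2*u + 8), still 0/0.
After 2 applications of L'Hôpital's rule the quotient is (-36*cos(6*u + 24))/(2); substituting u = -4 gives -18.

-18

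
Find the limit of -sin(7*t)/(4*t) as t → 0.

Substitution gives 0/0.
Write it as (7/(-4))·sin(7t)/(7t); since sin(u)/u → 1, the limit is -7/4.

-7/4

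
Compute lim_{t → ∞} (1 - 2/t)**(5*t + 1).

Let L be the limit and take ln: ln L = lim (5t + 1)·ln(1 - 2/t) = lim (5t + 1)·(-2/t + O(1/t²)) = -10.
Hence L = e^(-10).

e^(-10)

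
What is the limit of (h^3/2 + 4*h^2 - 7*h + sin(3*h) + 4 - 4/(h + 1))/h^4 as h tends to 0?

-4

Substitution gives 0/0; apply L'Hôpital's rule 4 times.
After differentiating numerator and denominator 4 times the quotient is (81*sin(3*h) - 96/(h + 1)^5)/(24); at h = 0 this is -4.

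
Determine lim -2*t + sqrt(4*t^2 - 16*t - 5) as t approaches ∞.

This has the form ∞ − ∞. Multiply and divide by the conjugate √(4*t^2 - 16*t - 5) + 2t.
That gives (-16t - 5) / (√(4*t^2 - 16*t - 5) + 2t).
Divide numerator and denominator by t: the limit is -16/(2·2) = -4.

-4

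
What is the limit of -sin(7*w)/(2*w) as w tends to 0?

-7/2

Substitution gives 0/0.
Write it as (7/(-2))·sin(7w)/(7w); since sin(u)/u → 1, the limit is -7/2.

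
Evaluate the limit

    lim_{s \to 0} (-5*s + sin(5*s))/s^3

-125/6

Direct substitution gives 0/0.
Apply L'Hôpital: lim (5*cos(5*s) - 5)/(3*s^2), still 0/0.
Apply L'Hôpital: lim (-25*sin(5*s))/(6*s), still 0/0.
After 3 applications of L'Hôpital's rule the quotient is (-125*cos(5*s))/(6); substituting s = 0 gives -125/6.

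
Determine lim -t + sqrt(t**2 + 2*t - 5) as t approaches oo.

An ∞ − ∞ form. Rationalising with the conjugate, the difference becomes (2t - 5) / (√(t^2 + 2*t - 5) + t).
For large t the denominator behaves like 2·t, so the quotient tends to 2/2 = 1.

1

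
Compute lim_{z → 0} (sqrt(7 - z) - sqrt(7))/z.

A 0/0 form; rationalise with √(7 - z) + √7. This collapses the numerator to -z, leaving -1/(√(7 - z) + √7) → -1/(2√7) = -√(7)/14.

-√(7)/14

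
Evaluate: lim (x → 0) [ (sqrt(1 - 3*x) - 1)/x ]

Substitution gives 0/0. Multiply numerator and denominator by the conjugate √(1 - 3x) + √1.
The numerator becomes (1 - 3x) − 1 = -3x, so the expression simplifies to -3/(√(1 - 3x) + √1).
Letting x → 0 gives -3/(2√1) = -3/2.

-3/2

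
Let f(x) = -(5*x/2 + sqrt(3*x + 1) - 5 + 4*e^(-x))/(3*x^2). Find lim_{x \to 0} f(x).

-7/24

Substitution gives 0/0; apply L'Hôpital's rule 2 times.
After differentiating numerator and denominator 2 times the quotient is (4*e^(-x) - 9/(4*(3*x + 1)^(3/2)))/(-6); at x = 0 this is -7/24.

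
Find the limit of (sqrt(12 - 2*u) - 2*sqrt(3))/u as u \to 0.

Substitution gives 0/0. Multiply numerator and denominator by the conjugate √(12 - 2u) + √12.
The numerator becomes (12 - 2u) − 12 = -2u, so the expression simplifies to -2/(√(12 - 2u) + √12).
Letting u → 0 gives -2/(2√12) = -√(3)/6.

-√(3)/6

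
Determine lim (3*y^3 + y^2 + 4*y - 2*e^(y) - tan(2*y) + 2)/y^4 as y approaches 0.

-1/12

Substitution gives 0/0; apply L'Hôpital's rule 4 times.
After differentiating numerator and denominator 4 times the quotient is (-2*e^(y) - 384*tan(2*y)^5 - 640*tan(2*y)^3 - 256*tan(2*y))/(24); at y = 0 this is -1/12.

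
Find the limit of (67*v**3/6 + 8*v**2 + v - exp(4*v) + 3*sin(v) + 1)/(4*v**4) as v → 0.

-8/3

Substitution gives 0/0; apply L'Hôpital's rule 4 times.
After differentiating numerator and denominator 4 times the quotient is (-256*e^(4*v) + 3*sin(v))/(96); at v = 0 this is -8/3.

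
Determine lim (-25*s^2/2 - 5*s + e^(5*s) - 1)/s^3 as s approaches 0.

Direct substitution gives 0/0.
Apply L'Hôpital: lim (-25*s + 5*e^(5*s) - 5)/(3*s^2), still 0/0.
Apply L'Hôpital: lim (25*e^(5*s) - 25)/(6*s), still 0/0.
After 3 applications of L'Hôpital's rule the quotient is (125*e^(5*s))/(6); substituting s = 0 gives 125/6.

125/6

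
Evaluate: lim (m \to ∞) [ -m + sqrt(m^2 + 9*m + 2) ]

An ∞ − ∞ form. Rationalising with the conjugate, the difference becomes (9m + 2) / (√(m^2 + 9*m + 2) + m).
For large m the denominator behaves like 2·m, so the quotient tends to 9/2 = 9/2.

9/2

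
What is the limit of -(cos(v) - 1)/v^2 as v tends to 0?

Direct substitution gives 0/0.
Apply L'Hôpital: lim (-sin(v))/(-2*v), still 0/0.
After 2 applications of L'Hôpital's rule the quotient is (-cos(v))/(-2); substituting v = 0 gives 1/2.

1/2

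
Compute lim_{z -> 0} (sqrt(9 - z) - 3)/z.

-1/6

Substitution gives 0/0. Multiply numerator and denominator by the conjugate √(9 - z) + √9.
The numerator becomes (9 - z) − 9 = -z, so the expression simplifies to -1/(√(9 - z) + √9).
Letting z → 0 gives -1/(2√9) = -1/6.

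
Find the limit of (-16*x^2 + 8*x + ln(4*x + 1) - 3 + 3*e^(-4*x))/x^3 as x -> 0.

Substitution gives 0/0; apply L'Hôpital's rule 3 times.
After differentiating numerator and denominator 3 times the quotient is (-192*e^(-4*x) + 128/(4*x + 1)^3)/(6); at x = 0 this is -32/3.

-32/3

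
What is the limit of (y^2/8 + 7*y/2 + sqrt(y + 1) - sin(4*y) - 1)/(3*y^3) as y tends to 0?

515/144

Substitution gives 0/0 (the numerator vanishes to order 3).
Expand each term to order y^3: the coefficient of y^3 in √(1 + y) is 1/16 and in −sin(4y) is 32/3.
Lower-order terms cancel with the polynomial part, so the numerator is (515/48)·y^3 + o(y^3), and the limit is (515/48)/(3) = 515/144.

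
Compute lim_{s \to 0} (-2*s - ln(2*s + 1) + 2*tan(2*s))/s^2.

Substitution gives 0/0; apply L'Hôpital's rule 2 times.
After differentiating numerator and denominator 2 times the quotient is (16*tan(2*s)/cos(2*s)^2 + 4/(2*s + 1)^2)/(2); at s = 0 this is 2.

2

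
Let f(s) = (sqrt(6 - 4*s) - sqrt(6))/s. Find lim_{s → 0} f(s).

-√(6)/3

A 0/0 form; rationalise with √(6 - 4s) + √6. This collapses the numerator to -4s, leaving -4/(√(6 - 4s) + √6) → -4/(2√6) = -√(6)/3.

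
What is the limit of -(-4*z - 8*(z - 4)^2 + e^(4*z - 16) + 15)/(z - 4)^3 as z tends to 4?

-32/3

Direct substitution gives 0/0.
Apply L'Hôpital: lim (-16*z + 4*e^(4*z - 16) + 60)/(-3*(z - 4)^2), still 0/0.
Apply L'Hôpital: lim (16*e^(4*z - 16) - 16)/(24 - 6*z), still 0/0.
After 3 applications of L'Hôpital's rule the quotient is (64*e^(4*z - 16))/(-6); substituting z = 4 gives -32/3.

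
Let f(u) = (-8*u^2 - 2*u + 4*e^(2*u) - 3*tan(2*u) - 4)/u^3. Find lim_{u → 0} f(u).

-8/3

Substitution gives 0/0; apply L'Hôpital's rule 3 times.
After differentiating numerator and denominator 3 times the quotient is (32*e^(2*u) - 144*tan(2*u)^4 - 192*tan(2*u)^2 - 48)/(6); at u = 0 this is -8/3.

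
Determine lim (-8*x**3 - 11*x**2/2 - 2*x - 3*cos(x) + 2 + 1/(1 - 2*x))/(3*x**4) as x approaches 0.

127/24

Substitution gives 0/0 (the numerator vanishes to order 4).
Expand each term to order x^4: the coefficient of x^4 in -3·cos(x) is -1/8 and in 1/(1 - 2x) is 16.
Lower-order terms cancel with the polynomial part, so the numerator is (127/8)·x^4 + o(x^4), and the limit is (127/8)/(3) = 127/24.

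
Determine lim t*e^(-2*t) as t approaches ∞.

0

Write as t^1/e^{2t}, an ∞/∞ form.
Exponential growth dominates any polynomial, so repeated L'Hôpital (or the standard result) gives 0.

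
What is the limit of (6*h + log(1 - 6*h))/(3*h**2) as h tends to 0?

-6

Direct substitution gives 0/0.
Apply L'Hôpital: lim (6 - 6/(1 - 6*h))/(6*h), still 0/0.
After 2 applications of L'Hôpital's rule the quotient is (-36/(1 - 6*h)^2)/(6); substituting h = 0 gives -6.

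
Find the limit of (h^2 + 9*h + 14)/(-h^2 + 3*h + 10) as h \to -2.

5/7

Since h = -2 makes numerator and denominator zero, (h + 2) divides both.
Cancelling it gives (h + 7)/(5 - h); now plug in h = -2 to get 5/7.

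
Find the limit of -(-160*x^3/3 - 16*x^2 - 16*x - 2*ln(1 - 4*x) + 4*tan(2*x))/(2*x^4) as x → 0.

Substitution gives 0/0; apply L'Hôpital's rule 4 times.
After differentiating numerator and denominator 4 times the quotient is (1536*tan(2*x)^3/cos(2*x)^2 + 1024*tan(2*x)/cos(2*x)^2 + 3072/(4*x - 1)^4)/(-48); at x = 0 this is -64.

-64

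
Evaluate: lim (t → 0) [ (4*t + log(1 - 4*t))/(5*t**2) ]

Direct substitution gives 0/0.
Apply L'Hôpital: lim (4 - 4/(1 - 4*t))/(10*t), still 0/0.
After 2 applications of L'Hôpital's rule the quotient is (-16/(1 - 4*t)^2)/(10); substituting t = 0 gives -8/5.

-8/5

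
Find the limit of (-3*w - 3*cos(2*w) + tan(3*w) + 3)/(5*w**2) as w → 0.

6/5

Substitution gives 0/0 (the numerator vanishes to order 2).
Expand each term to order w^2: the coefficient of w^2 in tan(3w) is 0 and in -3·cos(2w) is 6.
Lower-order terms cancel with the polynomial part, so the numerator is (6)·w^2 + o(w^2), and the limit is (6)/(5) = 6/5.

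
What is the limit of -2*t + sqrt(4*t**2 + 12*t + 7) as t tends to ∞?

This has the form ∞ − ∞. Multiply and divide by the conjugate √(4*t^2 + 12*t + 7) + 2t.
That gives (12t + 7) / (√(4*t^2 + 12*t + 7) + 2t).
Divide numerator and denominator by t: the limit is 12/(2·2) = 3.

3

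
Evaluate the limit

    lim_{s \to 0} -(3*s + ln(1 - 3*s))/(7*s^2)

9/14

Direct substitution gives 0/0.
Apply L'Hôpital: lim (3 - 3/(1 - 3*s))/(-14*s), still 0/0.
After 2 applications of L'Hôpital's rule the quotient is (-9/(1 - 3*s)^2)/(-14); substituting s = 0 gives 9/14.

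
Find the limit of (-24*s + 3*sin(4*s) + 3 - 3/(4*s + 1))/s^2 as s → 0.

Substitution gives 0/0 (the numerator vanishes to order 2).
Expand each term to order s^2: the coefficient of s^2 in -3·1/(1 + 4s) is -48 and in 3·sin(4s) is 0.
Lower-order terms cancel with the polynomial part, so the numerator is (-48)·s^2 + o(s^2), and the limit is (-48)/(1) = -48.

-48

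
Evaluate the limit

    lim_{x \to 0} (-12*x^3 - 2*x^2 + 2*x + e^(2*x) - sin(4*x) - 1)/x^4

2/3

Substitution gives 0/0; apply L'Hôpital's rule 4 times.
After differentiating numerator and denominator 4 times the quotient is (16*e^(2*x) - 256*sin(4*x))/(24); at x = 0 this is 2/3.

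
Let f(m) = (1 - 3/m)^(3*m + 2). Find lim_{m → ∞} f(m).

e^(-9)

Write it as [(1 - 3/m)^m]^(3) · (1 - 3/m)^(2). The bracketed term tends to e^(-3) and the second factor to 1, so the limit is e^(-9).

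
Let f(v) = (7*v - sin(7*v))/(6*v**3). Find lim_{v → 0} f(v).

343/36

Direct substitution gives 0/0.
Apply L'Hôpital: lim (7 - 7*cos(7*v))/(18*v^2), still 0/0.
Apply L'Hôpital: lim (49*sin(7*v))/(36*v), still 0/0.
After 3 applications of L'Hôpital's rule the quotient is (343*cos(7*v))/(36); substituting v = 0 gives 343/36.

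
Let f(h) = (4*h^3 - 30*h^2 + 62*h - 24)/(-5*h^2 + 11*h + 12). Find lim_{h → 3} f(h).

10/19

At h = 3 both the top and bottom vanish — a removable singularity. Factoring out (h - 3) from each leaves (4*h^2 - 18*h + 8)/(-5*h - 4), which at h = 3 equals 10/19.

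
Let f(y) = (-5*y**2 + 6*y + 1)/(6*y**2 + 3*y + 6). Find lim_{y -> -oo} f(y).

-5/6

Numerator and denominator both have degree 2.
Dividing every term by y^2, all lower-order terms vanish and the limit is the ratio of leading coefficients, -5/(6) = -5/6.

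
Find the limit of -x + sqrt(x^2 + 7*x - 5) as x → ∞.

7/2

This has the form ∞ − ∞. Multiply and divide by the conjugate √(x^2 + 7*x - 5) + x.
That gives (7x - 5) / (√(x^2 + 7*x - 5) + x).
Divide numerator and denominator by x: the limit is 7/(2·1) = 7/2.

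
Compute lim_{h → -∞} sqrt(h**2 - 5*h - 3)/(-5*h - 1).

1/5

For large |h|, √(h^2 - 5*h - 3) ≈ √1·|h| and the denominator ≈ -5h.
Since h → −∞, |h| = −h, giving −√1/(-5) = 1/5.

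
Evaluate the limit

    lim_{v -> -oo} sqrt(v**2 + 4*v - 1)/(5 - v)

For large |v|, √(v^2 + 4*v - 1) ≈ √1·|v| and the denominator ≈ -v.
Since v → −∞, |v| = −v, giving −√1/(-1) = 1.

1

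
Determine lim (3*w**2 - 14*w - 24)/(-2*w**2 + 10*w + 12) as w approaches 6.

At w = 6 both the top and bottom vanish — a removable singularity. Factoring out (w - 6) from each leaves (3*w + 4)/(-2*w - 2), which at w = 6 equals -11/7.

-11/7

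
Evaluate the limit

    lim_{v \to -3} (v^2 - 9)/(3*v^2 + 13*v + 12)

Direct substitution gives 0/0, so factor. Both numerator and denominator have (v + 3) as a factor.
After cancelling, the expression reduces to (v - 3)/(3*v + 4).
Substituting v = -3 gives 6/5.

6/5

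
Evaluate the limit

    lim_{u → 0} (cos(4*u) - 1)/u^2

Direct substitution gives 0/0.
Apply L'Hôpital: lim (-4*sin(4*u))/(2*u), still 0/0.
After 2 applications of L'Hôpital's rule the quotient is (-16*cos(4*u))/(2); substituting u = 0 gives -8.

-8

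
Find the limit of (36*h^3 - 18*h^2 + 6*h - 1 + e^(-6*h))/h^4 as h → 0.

54

Direct substitution gives 0/0.
Apply L'Hôpital: lim (108*h^2 - 36*h + 6 - 6*e^(-6*h))/(4*h^3), still 0/0.
Apply L'Hôpital: lim (216*h - 36 + 36*e^(-6*h))/(12*h^2), still 0/0.
Apply L'Hôpital: lim (216 - 216*e^(-6*h))/(24*h), still 0/0.
After 4 applications of L'Hôpital's rule the quotient is (1296*e^(-6*h))/(24); substituting h = 0 gives 54.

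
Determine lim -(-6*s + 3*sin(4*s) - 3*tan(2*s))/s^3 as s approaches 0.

Substitution gives 0/0 (the numerator vanishes to order 3).
Expand each term to order s^3: the coefficient of s^3 in 3·sin(4s) is -32 and in -3·tan(2s) is -8.
Lower-order terms cancel with the polynomial part, so the numerator is (-40)·s^3 + o(s^3), and the limit is (-40)/(-1) = 40.

40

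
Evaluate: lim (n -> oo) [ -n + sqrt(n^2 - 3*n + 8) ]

This has the form ∞ − ∞. Multiply and divide by the conjugate √(n^2 - 3*n + 8) + n.
That gives (-3n + 8) / (√(n^2 - 3*n + 8) + n).
Divide numerator and denominator by n: the limit is -3/(2·1) = -3/2.

-3/2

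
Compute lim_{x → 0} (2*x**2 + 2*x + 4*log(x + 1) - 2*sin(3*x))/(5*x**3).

31/15

Substitution gives 0/0; apply L'Hôpital's rule 3 times.
After differentiating numerator and denominator 3 times the quotient is (54*cos(3*x) + 8/(x + 1)^3)/(30); at x = 0 this is 31/15.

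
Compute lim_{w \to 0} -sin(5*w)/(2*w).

-5/2

Substitution gives 0/0.
Write it as (5/(-2))·sin(5w)/(5w); since sin(u)/u → 1, the limit is -5/2.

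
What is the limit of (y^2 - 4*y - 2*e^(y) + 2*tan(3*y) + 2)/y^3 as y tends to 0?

53/3

Substitution gives 0/0 (the numerator vanishes to order 3).
Expand each term to order y^3: the coefficient of y^3 in -2·e^(y) is -1/3 and in 2·tan(3y) is 18.
Lower-order terms cancel with the polynomial part, so the numerator is (53/3)·y^3 + o(y^3), and the limit is (53/3)/(1) = 53/3.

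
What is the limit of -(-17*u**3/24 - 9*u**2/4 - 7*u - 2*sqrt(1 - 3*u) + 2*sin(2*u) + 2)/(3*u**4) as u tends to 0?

Substitution gives 0/0; apply L'Hôpital's rule 4 times.
After differentiating numerator and denominator 4 times the quotient is (32*sin(2*u) + 1215/(8*(1 - 3*u)^(7/2)))/(-72); at u = 0 this is -135/64.

-135/64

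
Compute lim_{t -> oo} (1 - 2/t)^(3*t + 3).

Let L be the limit and take ln: ln L = lim (3t + 3)·ln(1 - 2/t) = lim (3t + 3)·(-2/t + O(1/t²)) = -6.
Hence L = e^(-6).

e^(-6)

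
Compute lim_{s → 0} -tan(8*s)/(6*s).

-4/3

Substitution gives 0/0.
Since tan(u)/u → 1 as u → 0, tan(8s)/(8s) → 1 and the limit is 8/(-6) = -4/3.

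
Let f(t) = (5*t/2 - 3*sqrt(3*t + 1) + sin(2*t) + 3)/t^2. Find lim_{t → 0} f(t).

Substitution gives 0/0 (the numerator vanishes to order 2).
Expand each term to order t^2: the coefficient of t^2 in -3·√(1 + 3t) is 27/8 and in sin(2t) is 0.
Lower-order terms cancel with the polynomial part, so the numerator is (27/8)·t^2 + o(t^2), and the limit is (27/8)/(1) = 27/8.

27/8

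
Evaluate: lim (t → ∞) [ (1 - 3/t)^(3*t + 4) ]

Let L be the limit and take ln: ln L = lim (3t + 4)·ln(1 - 3/t) = lim (3t + 4)·(-3/t + O(1/t²)) = -9.
Hence L = e^(-9).

e^(-9)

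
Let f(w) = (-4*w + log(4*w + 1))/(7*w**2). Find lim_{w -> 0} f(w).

Direct substitution gives 0/0.
Apply L'Hôpital: lim (-4 + 4/(4*w + 1))/(14*w), still 0/0.
After 2 applications of L'Hôpital's rule the quotient is (-16/(4*w + 1)^2)/(14); substituting w = 0 gives -8/7.

-8/7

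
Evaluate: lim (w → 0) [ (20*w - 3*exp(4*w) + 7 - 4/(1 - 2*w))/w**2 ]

-40

Substitution gives 0/0; apply L'Hôpital's rule 2 times.
After differentiating numerator and denominator 2 times the quotient is (-48*e^(4*w) + 32/(2*w - 1)^3)/(2); at w = 0 this is -40.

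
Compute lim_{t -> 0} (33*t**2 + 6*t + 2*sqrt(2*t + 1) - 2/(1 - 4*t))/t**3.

Substitution gives 0/0 (the numerator vanishes to order 3).
Expand each term to order t^3: the coefficient of t^3 in 2·√(1 + 2t) is 1 and in -2·1/(1 - 4t) is -128.
Lower-order terms cancel with the polynomial part, so the numerator is (-127)·t^3 + o(t^3), and the limit is (-127)/(1) = -127.

-127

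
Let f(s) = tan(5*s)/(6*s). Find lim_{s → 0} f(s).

5/6

Substitution gives 0/0.
Since tan(u)/u → 1 as u → 0, tan(5s)/(5s) → 1 and the limit is 5/6.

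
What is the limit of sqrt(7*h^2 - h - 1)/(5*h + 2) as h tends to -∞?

For large |h|, √(7*h^2 - h - 1) ≈ √7·|h| and the denominator ≈ 5h.
Since h → −∞, |h| = −h, giving −√7/(5) = -√(7)/5.

-√(7)/5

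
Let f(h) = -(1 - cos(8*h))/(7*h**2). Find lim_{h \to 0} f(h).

Substitution gives 0/0.
Use (1 − cos u)/u² → 1/2 with u = 8h: the limit is 8²/(2·(-7)) = -32/7.

-32/7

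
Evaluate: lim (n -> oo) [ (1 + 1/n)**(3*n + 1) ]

Write it as [(1 + 1/n)^n]^(3) · (1 + 1/n)^(1). The bracketed term tends to e^(1) and the second factor to 1, so the limit is e^(3).

e^(3)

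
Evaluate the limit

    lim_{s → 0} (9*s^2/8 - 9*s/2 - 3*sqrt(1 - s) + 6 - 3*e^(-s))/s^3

Substitution gives 0/0 (the numerator vanishes to order 3).
Expand each term to order s^3: the coefficient of s^3 in -3·√(1 - s) is 3/16 and in -3·e^(-s) is 1/2.
Lower-order terms cancel with the polynomial part, so the numerator is (11/16)·s^3 + o(s^3), and the limit is (11/16)/(1) = 11/16.

11/16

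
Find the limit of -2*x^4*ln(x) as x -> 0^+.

This is a 0·(−∞) form. Rewrite as -2·ln(x) / x^(−4) and apply L'Hôpital:
the derivative quotient is -2·(1/x) / (−4·x^(−5)) = (2/4)·x^4 → 0.

0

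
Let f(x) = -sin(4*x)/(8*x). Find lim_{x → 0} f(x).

Substitution gives 0/0.
Write it as (4/(-8))·sin(4x)/(4x); since sin(u)/u → 1, the limit is -1/2.

-1/2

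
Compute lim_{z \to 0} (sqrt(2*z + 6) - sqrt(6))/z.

Substitution gives 0/0. Multiply numerator and denominator by the conjugate √(6 + 2z) + √6.
The numerator becomes (6 + 2z) − 6 = 2z, so the expression simplifies to 2/(√(6 + 2z) + √6).
Letting z → 0 gives 2/(2√6) = √(6)/6.

√(6)/6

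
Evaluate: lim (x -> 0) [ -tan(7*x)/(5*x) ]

-7/5

Substitution gives 0/0.
Since tan(u)/u → 1 as u → 0, tan(7x)/(7x) → 1 and the limit is 7/(-5) = -7/5.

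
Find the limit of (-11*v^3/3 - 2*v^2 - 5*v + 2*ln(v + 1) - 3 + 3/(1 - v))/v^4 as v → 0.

5/2

Substitution gives 0/0 (the numerator vanishes to order 4).
Expand each term to order v^4: the coefficient of v^4 in 2·ln(1 + v) is -1/2 and in 3·1/(1 - v) is 3.
Lower-order terms cancel with the polynomial part, so the numerator is (5/2)·v^4 + o(v^4), and the limit is (5/2)/(1) = 5/2.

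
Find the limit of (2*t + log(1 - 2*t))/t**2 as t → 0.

Direct substitution gives 0/0.
Apply L'Hôpital: lim (2 - 2/(1 - 2*t))/(2*t), still 0/0.
After 2 applications of L'Hôpital's rule the quotient is (-4/(1 - 2*t)^2)/(2); substituting t = 0 gives -2.

-2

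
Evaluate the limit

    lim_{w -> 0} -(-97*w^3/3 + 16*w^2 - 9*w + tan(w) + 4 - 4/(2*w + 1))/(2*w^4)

32

Substitution gives 0/0; apply L'Hôpital's rule 4 times.
After differentiating numerator and denominator 4 times the quotient is (24*tan(w)^3/cos(w)^2 + 16*tan(w)/cos(w)^2 - 1536/(2*w + 1)^5)/(-48); at w = 0 this is 32.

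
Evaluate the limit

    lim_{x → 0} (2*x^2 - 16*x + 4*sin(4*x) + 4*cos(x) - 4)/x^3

Substitution gives 0/0 (the numerator vanishes to order 3).
Expand each term to order x^3: the coefficient of x^3 in 4·sin(4x) is -128/3 and in 4·cos(x) is 0.
Lower-order terms cancel with the polynomial part, so the numerator is (-128/3)·x^3 + o(x^3), and the limit is (-128/3)/(1) = -128/3.

-128/3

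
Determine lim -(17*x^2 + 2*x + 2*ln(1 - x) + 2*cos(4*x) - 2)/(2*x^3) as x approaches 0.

Substitution gives 0/0; apply L'Hôpital's rule 3 times.
After differentiating numerator and denominator 3 times the quotient is (128*sin(4*x) + 4/(x - 1)^3)/(-12); at x = 0 this is 1/3.

1/3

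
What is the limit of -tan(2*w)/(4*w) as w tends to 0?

-1/2

Substitution gives 0/0.
Since tan(u)/u → 1 as u → 0, tan(2w)/(2w) → 1 and the limit is 2/(-4) = -1/2.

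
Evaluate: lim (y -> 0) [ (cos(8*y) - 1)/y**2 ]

Direct substitution gives 0/0.
Apply L'Hôpital: lim (-8*sin(8*y))/(2*y), still 0/0.
After 2 applications of L'Hôpital's rule the quotient is (-64*cos(8*y))/(2); substituting y = 0 gives -32.

-32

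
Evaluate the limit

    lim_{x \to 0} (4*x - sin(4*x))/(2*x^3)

Direct substitution gives 0/0.
Apply L'Hôpital: lim (4 - 4*cos(4*x))/(6*x^2), still 0/0.
Apply L'Hôpital: lim (16*sin(4*x))/(12*x), still 0/0.
After 3 applications of L'Hôpital's rule the quotient is (64*cos(4*x))/(12); substituting x = 0 gives 16/3.

16/3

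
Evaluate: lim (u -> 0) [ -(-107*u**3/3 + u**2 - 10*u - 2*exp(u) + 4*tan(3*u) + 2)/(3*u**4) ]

1/36

Substitution gives 0/0 (the numerator vanishes to order 4).
Expand each term to order u^4: the coefficient of u^4 in 4·tan(3u) is 0 and in -2·e^(u) is -1/12.
Lower-order terms cancel with the polynomial part, so the numerator is (-1/12)·u^4 + o(u^4), and the limit is (-1/12)/(-3) = 1/36.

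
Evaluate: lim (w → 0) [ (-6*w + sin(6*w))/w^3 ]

Direct substitution gives 0/0.
Apply L'Hôpital: lim (6*cos(6*w) - 6)/(3*w^2), still 0/0.
Apply L'Hôpital: lim (-36*sin(6*w))/(6*w), still 0/0.
After 3 applications of L'Hôpital's rule the quotient is (-216*cos(6*w))/(6); substituting w = 0 gives -36.

-36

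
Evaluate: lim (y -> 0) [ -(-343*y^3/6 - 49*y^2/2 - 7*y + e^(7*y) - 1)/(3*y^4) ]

Direct substitution gives 0/0.
Apply L'Hôpital: lim (-343*y^2/2 - 49*y + 7*e^(7*y) - 7)/(-12*y^3), still 0/0.
Apply L'Hôpital: lim (-343*y + 49*e^(7*y) - 49)/(-36*y^2), still 0/0.
Apply L'Hôpital: lim (343*e^(7*y) - 343)/(-72*y), still 0/0.
After 4 applications of L'Hôpital's rule the quotient is (2401*e^(7*y))/(-72); substituting y = 0 gives -2401/72.

-2401/72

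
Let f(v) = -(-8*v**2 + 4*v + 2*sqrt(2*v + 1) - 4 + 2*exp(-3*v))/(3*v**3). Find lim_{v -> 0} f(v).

Substitution gives 0/0 (the numerator vanishes to order 3).
Expand each term to order v^3: the coefficient of v^3 in 2·e^(-3v) is -9 and in 2·√(1 + 2v) is 1.
Lower-order terms cancel with the polynomial part, so the numerator is (-8)·v^3 + o(v^3), and the limit is (-8)/(-3) = 8/3.

8/3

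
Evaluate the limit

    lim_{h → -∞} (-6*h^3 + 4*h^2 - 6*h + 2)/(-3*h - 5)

The numerator has higher degree (3 > 1); the quotient behaves like (-6/(-3))·h^2 for large |h|.
As h → −∞ this diverges to ∞.

∞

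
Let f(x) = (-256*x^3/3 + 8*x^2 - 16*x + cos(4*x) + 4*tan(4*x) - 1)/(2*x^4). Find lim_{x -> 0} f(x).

Substitution gives 0/0; apply L'Hôpital's rule 4 times.
After differentiating numerator and denominator 4 times the quotient is (256*cos(4*x) + 24576*tan(4*x)^5 + 40960*tan(4*x)^3 + 16384*tan(4*x))/(48); at x = 0 this is 16/3.

16/3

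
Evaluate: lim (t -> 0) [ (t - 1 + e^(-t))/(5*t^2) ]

Direct substitution gives 0/0.
Apply L'Hôpital: lim (1 - e^(-t))/(10*t), still 0/0.
After 2 applications of L'Hôpital's rule the quotient is (e^(-t))/(10); substituting t = 0 gives 1/10.

1/10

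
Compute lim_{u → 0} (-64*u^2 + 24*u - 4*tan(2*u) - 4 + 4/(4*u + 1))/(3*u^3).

Substitution gives 0/0; apply L'Hôpital's rule 3 times.
After differentiating numerator and denominator 3 times the quotient is (-128*tan(2*u)^2/cos(2*u)^2 - 64/cos(2*u)^4 - 1536/(4*u + 1)^4)/(18); at u = 0 this is -800/9.

-800/9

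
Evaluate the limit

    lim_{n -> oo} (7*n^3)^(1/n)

Base → ∞ and exponent → 0: an ∞^0 form.
Take logs: (1/n)·ln(7·n^3) = (ln 7 + 3·ln n)/n → 0.
So the limit is e^0 = 1.

1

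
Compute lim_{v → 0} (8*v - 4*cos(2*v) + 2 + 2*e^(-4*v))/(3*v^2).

Substitution gives 0/0 (the numerator vanishes to order 2).
Expand each term to order v^2: the coefficient of v^2 in -4·cos(2v) is 8 and in 2·e^(-4v) is 16.
Lower-order terms cancel with the polynomial part, so the numerator is (24)·v^2 + o(v^2), and the limit is (24)/(3) = 8.

8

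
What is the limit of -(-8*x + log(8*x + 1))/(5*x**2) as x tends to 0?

32/5

Direct substitution gives 0/0.
Apply L'Hôpital: lim (-8 + 8/(8*x + 1))/(-10*x), still 0/0.
After 2 applications of L'Hôpital's rule the quotient is (-64/(8*x + 1)^2)/(-10); substituting x = 0 gives 32/5.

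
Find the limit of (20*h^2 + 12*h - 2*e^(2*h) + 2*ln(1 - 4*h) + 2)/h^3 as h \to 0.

-136/3

Substitution gives 0/0 (the numerator vanishes to order 3).
Expand each term to order h^3: the coefficient of h^3 in 2·ln(1 - 4h) is -128/3 and in -2·e^(2h) is -8/3.
Lower-order terms cancel with the polynomial part, so the numerator is (-136/3)·h^3 + o(h^3), and the limit is (-136/3)/(1) = -136/3.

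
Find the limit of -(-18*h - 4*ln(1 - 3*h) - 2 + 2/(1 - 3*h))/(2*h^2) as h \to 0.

Substitution gives 0/0 (the numerator vanishes to order 2).
Expand each term to order h^2: the coefficient of h^2 in -4·ln(1 - 3h) is 18 and in 2·1/(1 - 3h) is 18.
Lower-order terms cancel with the polynomial part, so the numerator is (36)·h^2 + o(h^2), and the limit is (36)/(-2) = -18.

-18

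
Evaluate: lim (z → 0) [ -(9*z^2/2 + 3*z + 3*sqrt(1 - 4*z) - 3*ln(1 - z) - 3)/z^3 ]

Substitution gives 0/0; apply L'Hôpital's rule 3 times.
After differentiating numerator and denominator 3 times the quotient is (-6/(z - 1)^3 - 72/(1 - 4*z)^(5/2))/(-6); at z = 0 this is 11.

11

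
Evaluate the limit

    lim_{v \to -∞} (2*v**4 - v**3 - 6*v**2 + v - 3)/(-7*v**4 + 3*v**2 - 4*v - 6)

-2/7

Numerator and denominator both have degree 4.
Dividing every term by v^4, all lower-order terms vanish and the limit is the ratio of leading coefficients, 2/(-7) = -2/7.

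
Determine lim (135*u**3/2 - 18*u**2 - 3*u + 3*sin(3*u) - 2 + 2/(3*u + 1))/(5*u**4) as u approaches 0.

Substitution gives 0/0; apply L'Hôpital's rule 4 times.
After differentiating numerator and denominator 4 times the quotient is (243*sin(3*u) + 3888/(3*u + 1)^5)/(120); at u = 0 this is 162/5.

162/5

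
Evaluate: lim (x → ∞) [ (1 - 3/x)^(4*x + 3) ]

e^(-12)

Let L be the limit and take ln: ln L = lim (4x + 3)·ln(1 - 3/x) = lim (4x + 3)·(-3/x + O(1/x²)) = -12.
Hence L = e^(-12).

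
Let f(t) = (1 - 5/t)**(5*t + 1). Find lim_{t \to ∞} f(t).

Write it as [(1 - 5/t)^t]^(5) · (1 - 5/t)^(1). The bracketed term tends to e^(-5) and the second factor to 1, so the limit is e^(-25).

e^(-25)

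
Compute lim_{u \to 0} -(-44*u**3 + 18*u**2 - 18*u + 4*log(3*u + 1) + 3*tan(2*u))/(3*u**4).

27

Substitution gives 0/0 (the numerator vanishes to order 4).
Expand each term to order u^4: the coefficient of u^4 in 4·ln(1 + 3u) is -81 and in 3·tan(2u) is 0.
Lower-order terms cancel with the polynomial part, so the numerator is (-81)·u^4 + o(u^4), and the limit is (-81)/(-3) = 27.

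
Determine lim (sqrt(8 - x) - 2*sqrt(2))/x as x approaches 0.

A 0/0 form; rationalise with √(8 - x) + √8. This collapses the numerator to -x, leaving -1/(√(8 - x) + √8) → -1/(2√8) = -√(2)/8.

-√(2)/8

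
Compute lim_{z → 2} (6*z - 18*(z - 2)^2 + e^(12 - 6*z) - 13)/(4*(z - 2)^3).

-9

Direct substitution gives 0/0.
Apply L'Hôpital: lim (-36*z - 6*e^(12 - 6*z) + 78)/(12*(z - 2)^2), still 0/0.
Apply L'Hôpital: lim (36*e^(12 - 6*z) - 36)/(24*z - 48), still 0/0.
After 3 applications of L'Hôpital's rule the quotient is (-216*e^(12 - 6*z))/(24); substituting z = 2 gives -9.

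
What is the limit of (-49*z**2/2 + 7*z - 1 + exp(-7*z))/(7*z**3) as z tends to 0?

Direct substitution gives 0/0.
Apply L'Hôpital: lim (-49*z + 7 - 7*e^(-7*z))/(21*z^2), still 0/0.
Apply L'Hôpital: lim (-49 + 49*e^(-7*z))/(42*z), still 0/0.
After 3 applications of L'Hôpital's rule the quotient is (-343*e^(-7*z))/(42); substituting z = 0 gives -49/6.

-49/6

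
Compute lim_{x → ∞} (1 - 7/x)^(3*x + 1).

Let L be the limit and take ln: ln L = lim (3x + 1)·ln(1 - 7/x) = lim (3x + 1)·(-7/x + O(1/x²)) = -21.
Hence L = e^(-21).

e^(-21)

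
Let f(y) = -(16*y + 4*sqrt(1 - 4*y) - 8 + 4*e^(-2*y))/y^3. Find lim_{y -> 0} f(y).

Substitution gives 0/0 (the numerator vanishes to order 3).
Expand each term to order y^3: the coefficient of y^3 in 4·√(1 - 4y) is -16 and in 4·e^(-2y) is -16/3.
Lower-order terms cancel with the polynomial part, so the numerator is (-64/3)·y^3 + o(y^3), and the limit is (-64/3)/(-1) = 64/3.

64/3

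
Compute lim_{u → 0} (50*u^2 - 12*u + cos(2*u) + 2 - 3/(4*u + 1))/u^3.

Substitution gives 0/0 (the numerator vanishes to order 3).
Expand each term to order u^3: the coefficient of u^3 in cos(2u) is 0 and in -3·1/(1 + 4u) is 192.
Lower-order terms cancel with the polynomial part, so the numerator is (192)·u^3 + o(u^3), and the limit is (192)/(1) = 192.

192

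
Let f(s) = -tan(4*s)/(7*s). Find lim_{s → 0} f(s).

Substitution gives 0/0.
Since tan(u)/u → 1 as u → 0, tan(4s)/(4s) → 1 and the limit is 4/(-7) = -4/7.

-4/7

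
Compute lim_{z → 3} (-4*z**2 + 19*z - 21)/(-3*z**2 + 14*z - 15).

At z = 3 both the top and bottom vanish — a removable singularity. Factoring out (z - 3) from each leaves (7 - 4*z)/(5 - 3*z), which at z = 3 equals 5/4.

5/4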